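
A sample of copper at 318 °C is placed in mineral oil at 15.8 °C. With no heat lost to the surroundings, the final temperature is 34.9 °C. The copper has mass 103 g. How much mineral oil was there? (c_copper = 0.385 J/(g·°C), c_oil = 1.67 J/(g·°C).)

m ≈ 352 g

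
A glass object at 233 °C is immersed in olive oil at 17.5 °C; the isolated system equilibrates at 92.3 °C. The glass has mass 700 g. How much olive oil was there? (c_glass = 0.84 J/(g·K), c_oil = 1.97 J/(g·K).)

m ≈ 561 g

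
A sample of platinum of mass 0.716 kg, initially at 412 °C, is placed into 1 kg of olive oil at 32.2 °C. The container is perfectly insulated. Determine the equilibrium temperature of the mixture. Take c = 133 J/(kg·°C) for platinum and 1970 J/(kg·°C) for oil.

T_f is the heat-capacity-weighted average of the initial temperatures:
T_f = (95.23×412 + 1970×32.2) / (95.23 + 1970)
    = 102668 / 2065.2 ≈ 49.71 °C

T_f ≈ 49.7 °C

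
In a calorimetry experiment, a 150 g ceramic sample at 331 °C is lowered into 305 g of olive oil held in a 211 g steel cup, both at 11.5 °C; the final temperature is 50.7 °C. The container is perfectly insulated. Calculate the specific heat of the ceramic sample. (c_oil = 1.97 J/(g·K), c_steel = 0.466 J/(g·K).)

c ≈ 0.652 J/(g·K)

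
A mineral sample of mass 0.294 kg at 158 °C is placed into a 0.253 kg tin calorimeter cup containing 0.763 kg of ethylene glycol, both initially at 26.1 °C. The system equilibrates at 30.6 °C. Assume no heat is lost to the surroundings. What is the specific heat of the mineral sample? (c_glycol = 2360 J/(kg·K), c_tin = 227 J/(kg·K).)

c ≈ 223 J/(kg·K)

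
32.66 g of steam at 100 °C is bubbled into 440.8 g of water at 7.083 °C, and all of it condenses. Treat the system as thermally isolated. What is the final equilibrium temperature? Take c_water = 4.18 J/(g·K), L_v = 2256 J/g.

T_f ≈ 50.7 °C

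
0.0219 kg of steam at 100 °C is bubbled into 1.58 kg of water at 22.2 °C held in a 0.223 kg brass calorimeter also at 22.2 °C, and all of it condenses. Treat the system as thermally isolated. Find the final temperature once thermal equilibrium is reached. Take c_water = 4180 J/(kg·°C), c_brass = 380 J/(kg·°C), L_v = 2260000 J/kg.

T_f ≈ 30.5 °C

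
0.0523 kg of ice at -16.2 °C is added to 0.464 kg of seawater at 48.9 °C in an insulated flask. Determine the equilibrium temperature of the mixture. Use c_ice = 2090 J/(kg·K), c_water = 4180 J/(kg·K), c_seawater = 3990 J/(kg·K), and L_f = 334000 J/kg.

T_f ≈ 34.4 °C

Energy balance with sensible and latent terms:
ice -16.2→0 °C: 0.0523·2090·16.2 = 1770.8; melt ice: 0.0523·334000 = 17468; warm the meltwater: 218.61 T; seawater cools: 0.464·3990·(T − 48.9) = 1851.4(T − 48.9)
2070 T = 90532 − 19239 = 71293
T ≈ 34.44 °C (positive, so assuming full melt was valid).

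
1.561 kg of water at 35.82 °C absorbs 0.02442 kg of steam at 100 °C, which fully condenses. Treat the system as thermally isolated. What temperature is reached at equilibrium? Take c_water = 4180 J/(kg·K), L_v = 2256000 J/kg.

Energy balance with sensible and latent terms:
condense steam: −0.02442×2256000 = −55092; condensate cools 100→T: 0.02442×4180×(T − 100) = 102.08(T − 100); water warms: 1.561×4180×(T − 35.82) = 6525(T − 35.82)
6627.1 T = 55092 + 10208 + 233725 = 299024
T ≈ 45.12 °C (< 100 °C, so full condensation is consistent).

T_f ≈ 45.1 °C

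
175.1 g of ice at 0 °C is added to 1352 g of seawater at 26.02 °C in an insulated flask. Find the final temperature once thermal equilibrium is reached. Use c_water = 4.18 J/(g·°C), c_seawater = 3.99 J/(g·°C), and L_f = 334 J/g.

T_f ≈ 13.4 °C

Setting the total heat transfer to zero:
fusion: m_ice L_f = 175.1·334 = 58483
  meltwater 0→T: 175.1·4.18·T = 731.92 T
  seawater: 5394.5(T − 26.02)
6126.4 T = 140364 − 58483 = 81881
T ≈ 13.37 °C. Since T > 0 °C, the all-ice-melts assumption holds.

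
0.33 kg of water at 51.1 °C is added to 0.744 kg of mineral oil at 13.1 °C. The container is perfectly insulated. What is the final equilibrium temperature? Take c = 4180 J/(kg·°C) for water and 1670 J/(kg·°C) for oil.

T_f ≈ 33.1 °C

|Q_water| = |Q_oil|:
0.33×4180×(51.1 − T) = 0.744×1670×(T − 13.1)
1379.4(51.1 − T) = 1242.5(T − 13.1)
2621.9 T = 86764  ⇒  T ≈ 33.09 °C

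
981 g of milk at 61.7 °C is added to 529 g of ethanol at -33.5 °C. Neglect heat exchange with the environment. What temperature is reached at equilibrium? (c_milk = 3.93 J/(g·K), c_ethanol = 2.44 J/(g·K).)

T_f ≈ 37.8 °C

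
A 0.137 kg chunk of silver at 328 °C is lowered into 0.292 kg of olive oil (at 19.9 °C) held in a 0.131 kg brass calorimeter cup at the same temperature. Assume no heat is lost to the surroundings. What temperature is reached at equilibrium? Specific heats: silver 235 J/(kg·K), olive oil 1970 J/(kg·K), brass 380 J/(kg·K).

Conservation of energy gives ΣQ = 0:
0.137×235×(T − 328) + 0.292×1970×(T − 19.9) + 0.131×380×(T − 19.9) = 0
(32.2 + 575.24 + 49.78) T = 32.2×328 + 575.24×19.9 + 49.78×19.9
T = 22998 / 657.22 = 35 °C

T_f ≈ 35.0 °C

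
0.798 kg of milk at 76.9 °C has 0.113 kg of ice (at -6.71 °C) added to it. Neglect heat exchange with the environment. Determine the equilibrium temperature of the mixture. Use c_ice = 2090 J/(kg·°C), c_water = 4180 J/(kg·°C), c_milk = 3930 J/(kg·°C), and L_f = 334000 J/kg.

Sum of m c ΔT and latent-heat terms is zero:
ice -6.71→0 °C: 0.113·2090·6.71 = 1584.7
  melt ice: 0.113·334000 = 37742
  warm the meltwater: 472.34 T
  milk cools: 0.798·3930·(T − 76.9) = 3136.1(T − 76.9)
3608.5 T = 241169 − 39327 = 201842
T ≈ 55.94 °C — above 0 °C, consistent with complete melting.

T_f ≈ 55.9 °C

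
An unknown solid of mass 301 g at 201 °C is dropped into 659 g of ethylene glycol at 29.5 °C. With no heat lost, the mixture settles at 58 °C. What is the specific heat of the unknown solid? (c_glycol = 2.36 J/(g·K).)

m_s c (T_s − T_f) = m_glycol c_glycol (T_f − T_0):
301×c×(201 − 58) = 659×2.36×(58 − 29.5)
43043 c = 44324  ⇒  c ≈ 1.03 J/(g·K)

c ≈ 1.03 J/(g·K)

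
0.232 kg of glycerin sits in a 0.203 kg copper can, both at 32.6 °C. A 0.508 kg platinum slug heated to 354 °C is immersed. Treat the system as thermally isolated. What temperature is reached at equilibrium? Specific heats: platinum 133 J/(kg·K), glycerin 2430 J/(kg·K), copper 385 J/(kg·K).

Conservation of energy gives ΣQ = 0:
0.508×133×(T − 354) + 0.232×2430×(T − 32.6) + 0.203×385×(T − 32.6) = 0
67.56(T − 354) + 563.76(T − 32.6) + 78.16(T − 32.6) = 0
709.48 T = 44844
T ≈ 63.21 °C

T_f ≈ 63.2 °C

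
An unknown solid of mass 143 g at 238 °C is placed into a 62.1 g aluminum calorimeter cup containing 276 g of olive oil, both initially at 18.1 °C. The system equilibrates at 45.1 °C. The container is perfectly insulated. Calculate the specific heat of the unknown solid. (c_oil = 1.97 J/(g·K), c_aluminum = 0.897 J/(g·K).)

c ≈ 0.587 J/(g·K)

Conservation of energy gives ΣQ = 0:
143×c×(45.1 − 238) + 276×1.97×(45.1 − 18.1) + 62.1×0.897×(45.1 − 18.1) = 0
-27585 c = -16184
c = -16184/-27585 ≈ 0.5867 J/(g·K)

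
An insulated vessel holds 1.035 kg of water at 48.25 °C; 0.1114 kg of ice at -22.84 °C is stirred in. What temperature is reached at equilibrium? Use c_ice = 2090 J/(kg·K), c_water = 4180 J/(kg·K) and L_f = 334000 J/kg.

T_f ≈ 34.7 °C

Conservation of energy gives ΣQ = 0:
warm ice to 0 °C: 0.1114·2090·(0 − (-22.84)) = 5317.7; latent heat to melt: 0.1114·334000 = 37208; meltwater 0→T: 0.1114·4180·T = 465.65 T; water: 4326.3(T − 48.25)
4792 T = 208744 − 42525 = 166219
T ≈ 34.69 °C (positive, so assuming full melt was valid).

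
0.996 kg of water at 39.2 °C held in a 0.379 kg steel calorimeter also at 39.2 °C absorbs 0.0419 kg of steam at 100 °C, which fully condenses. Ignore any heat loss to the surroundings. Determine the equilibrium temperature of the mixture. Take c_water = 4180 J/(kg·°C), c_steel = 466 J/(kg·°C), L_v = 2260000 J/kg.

Energy conservation, ΣQ = 0:
condense steam: −0.0419·2260000 = −94694; condensed water 100 °C→T: 175.14(T − 100); water warms: 0.996·4180·(T − 39.2) = 4163.3(T − 39.2); cup: 176.61(T − 39.2)
4515 T = 94694 + 17514 + 170124 = 282332
T ≈ 62.53 °C (< 100 °C, so full condensation is consistent).

T_f ≈ 62.5 °C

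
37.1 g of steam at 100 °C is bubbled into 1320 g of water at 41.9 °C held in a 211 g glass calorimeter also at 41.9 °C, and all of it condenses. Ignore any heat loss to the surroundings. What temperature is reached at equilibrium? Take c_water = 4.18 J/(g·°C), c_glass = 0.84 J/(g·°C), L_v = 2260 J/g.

Conservation of energy gives ΣQ = 0:
condense steam: −37.1·2260 = −83846
  condensed water 100 °C→T: 155.08(T − 100)
  original water: 5517.6(T − 41.9)
  cup: 177.24(T − 41.9)
5849.9 T = 83846 + 15508 + 238614 = 337968
T ≈ 57.77 °C (< 100 °C, so full condensation is consistent).

T_f ≈ 57.8 °C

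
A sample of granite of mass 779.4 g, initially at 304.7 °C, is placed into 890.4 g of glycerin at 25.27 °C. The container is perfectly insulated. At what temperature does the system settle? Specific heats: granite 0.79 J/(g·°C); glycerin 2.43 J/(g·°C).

T_f ≈ 87.2 °C

Net heat exchanged in the isolated system is zero:
779.4×0.79×(T − 304.7) + 890.4×2.43×(T − 25.27) = 0
615.73(T − 304.7) + 2163.7(T − 25.27) = 0
2779.4 T = 242288
T = 242288 / 2779.4 = 87.2 °C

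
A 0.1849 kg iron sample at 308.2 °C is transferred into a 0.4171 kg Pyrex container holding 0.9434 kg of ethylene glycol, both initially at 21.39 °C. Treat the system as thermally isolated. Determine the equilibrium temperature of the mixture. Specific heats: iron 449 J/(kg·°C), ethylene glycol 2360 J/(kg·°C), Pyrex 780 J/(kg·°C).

T_f = Σ m_i c_i T_i / Σ m_i c_i:
T_f = (83.02*308.2 + 2226.4*21.39 + 325.34*21.39) / (83.02 + 2226.4 + 325.34)
    = 80169 / 2634.8 ≈ 30.43 °C

T_f ≈ 30.4 °C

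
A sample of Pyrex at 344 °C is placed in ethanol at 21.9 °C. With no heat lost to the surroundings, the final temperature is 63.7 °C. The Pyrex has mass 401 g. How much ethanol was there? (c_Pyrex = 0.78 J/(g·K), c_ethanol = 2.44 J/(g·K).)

Conservation of energy gives ΣQ = 0:
401·0.78·(63.7 − 344) + m·2.44·(63.7 − 21.9) = 0
101.99 m = 87672
m = 87672/101.99 ≈ 859.6 g

m ≈ 860 g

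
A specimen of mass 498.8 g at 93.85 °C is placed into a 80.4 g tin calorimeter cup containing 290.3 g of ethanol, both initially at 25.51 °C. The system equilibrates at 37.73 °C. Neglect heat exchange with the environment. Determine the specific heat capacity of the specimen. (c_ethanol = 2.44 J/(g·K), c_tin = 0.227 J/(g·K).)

Energy conservation, ΣQ = 0:
498.8×c×(37.73 − 93.85) + 290.3×2.44×(37.73 − 25.51) + 80.4×0.227×(37.73 − 25.51) = 0
-27993 c = -8878.8
c = -8878.8/-27993 ≈ 0.3172 J/(g·K)

c ≈ 0.317 J/(g·K)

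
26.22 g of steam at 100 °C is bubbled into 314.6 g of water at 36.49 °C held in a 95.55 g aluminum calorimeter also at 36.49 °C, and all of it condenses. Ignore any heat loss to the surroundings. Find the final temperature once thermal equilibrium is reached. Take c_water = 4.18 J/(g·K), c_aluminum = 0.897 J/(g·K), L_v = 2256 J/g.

T_f ≈ 80.3 °C

Heat gained plus heat lost sum to zero:
condense steam: −26.22·2256 = −59152; condensed water 100 °C→T: 109.6(T − 100); original water: 1315(T − 36.49); aluminum cup: 95.55·0.897·(T − 36.49) = 85.71(T − 36.49)
1510.3 T = 59152 + 10960 + 51113 = 121225
T ≈ 80.26 °C — below 100 °C, confirming all the steam condensed.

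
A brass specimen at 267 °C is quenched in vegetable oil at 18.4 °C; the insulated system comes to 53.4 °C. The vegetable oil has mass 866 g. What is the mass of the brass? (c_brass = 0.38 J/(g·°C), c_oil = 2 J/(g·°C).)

m ≈ 747 g

|Q_brass| = |Q_oil|:
m·0.38·(267 − 53.4) = 866·2·(53.4 − 18.4)
81.17 m = 60620  ⇒  m ≈ 746.8 g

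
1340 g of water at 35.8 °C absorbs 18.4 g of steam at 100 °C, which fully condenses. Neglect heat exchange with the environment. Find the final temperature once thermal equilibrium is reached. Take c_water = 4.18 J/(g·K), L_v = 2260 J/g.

Energy balance with sensible and latent terms:
latent heat released on condensation: 18.4·2260 = 41584
  condensed water 100 °C→T: 76.91(T − 100)
  water warms: 1340·4.18·(T − 35.8) = 5601.2(T − 35.8)
5678.1 T = 41584 + 7691.2 + 200523 = 249798
T ≈ 43.99 °C, under the boiling point, so the assumption holds.

T_f ≈ 44.0 °C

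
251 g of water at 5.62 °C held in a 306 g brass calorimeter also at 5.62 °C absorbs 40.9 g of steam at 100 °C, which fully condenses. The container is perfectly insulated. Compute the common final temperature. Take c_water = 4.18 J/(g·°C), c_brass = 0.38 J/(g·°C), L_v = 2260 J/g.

Energy conservation, ΣQ = 0:
steam→water at 100 °C releases m L_v = 40.9×2260 = 92434
  condensate cools 100→T: 40.9×4.18×(T − 100) = 170.96(T − 100)
  original water: 1049.2(T − 5.62)
  cup: 116.28(T − 5.62)
1336.4 T = 92434 + 17096 + 6549.9 = 116080
T ≈ 86.86 °C (< 100 °C, so full condensation is consistent).

T_f ≈ 86.9 °C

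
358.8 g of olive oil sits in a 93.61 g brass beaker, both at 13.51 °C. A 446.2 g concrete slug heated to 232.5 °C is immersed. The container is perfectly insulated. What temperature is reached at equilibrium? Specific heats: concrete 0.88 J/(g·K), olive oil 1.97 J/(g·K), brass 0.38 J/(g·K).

T_f ≈ 89.3 °C

With ΣQ=0 the equilibrium temperature is the m·c-weighted mean:
T_f = (392.66×232.5 + 706.84×13.51 + 35.57×13.51) / (392.66 + 706.84 + 35.57)
    = 101322 / 1135.1 ≈ 89.27 °C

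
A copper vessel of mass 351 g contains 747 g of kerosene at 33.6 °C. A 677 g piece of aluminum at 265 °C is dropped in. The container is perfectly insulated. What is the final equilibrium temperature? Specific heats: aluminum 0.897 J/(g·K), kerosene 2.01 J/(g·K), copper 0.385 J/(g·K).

Setting the total heat transfer to zero:
677·0.897·(T − 265) + 747·2.01·(T − 33.6) + 351·0.385·(T − 33.6) = 0
2243.9 T = 215916
T = 215916 / 2243.9 = 96.2 °C

T_f ≈ 96.2 °C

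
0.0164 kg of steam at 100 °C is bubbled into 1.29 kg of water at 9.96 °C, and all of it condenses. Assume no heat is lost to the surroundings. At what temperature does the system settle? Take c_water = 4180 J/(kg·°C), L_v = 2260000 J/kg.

Energy balance with sensible and latent terms:
steam→water at 100 °C releases m L_v = 0.0164·2260000 = 37064
  condensate cools 100→T: 0.0164·4180·(T − 100) = 68.55(T − 100)
  original water: 5392.2(T − 9.96)
5460.8 T = 37064 + 6855.2 + 53706 = 97626
T ≈ 17.88 °C — below 100 °C, confirming all the steam condensed.

T_f ≈ 17.9 °C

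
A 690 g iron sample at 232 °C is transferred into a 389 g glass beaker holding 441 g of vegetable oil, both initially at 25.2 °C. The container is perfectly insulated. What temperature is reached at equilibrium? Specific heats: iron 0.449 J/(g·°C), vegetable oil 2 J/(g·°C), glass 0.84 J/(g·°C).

T_f ≈ 67.4 °C

Heat gained plus heat lost sum to zero:
690*0.449*(T − 232) + 441*2*(T − 25.2) + 389*0.84*(T − 25.2) = 0
(309.81 + 882 + 326.76) T = 309.81*232 + 882*25.2 + 326.76*25.2
T = 102337/1518.6 ≈ 67.39 °C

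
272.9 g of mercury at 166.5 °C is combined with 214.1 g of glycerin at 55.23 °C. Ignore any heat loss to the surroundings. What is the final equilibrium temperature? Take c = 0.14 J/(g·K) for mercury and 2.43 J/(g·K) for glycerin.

T_f ≈ 62.8 °C

Heat gained plus heat lost sum to zero:
272.9·0.14·(T − 166.5) + 214.1·2.43·(T − 55.23) = 0
(38.21 + 520.26) T = 38.21·166.5 + 520.26·55.23
T ≈ 62.84 °C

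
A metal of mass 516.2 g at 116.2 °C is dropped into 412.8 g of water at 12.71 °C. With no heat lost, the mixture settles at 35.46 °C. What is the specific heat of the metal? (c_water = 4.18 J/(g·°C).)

c ≈ 0.942 J/(g·°C)

Heat lost by the metal = heat gained by the water:
516.2×c×(116.2 − 35.46) = 412.8×4.18×(35.46 − 12.71)
41678 c = 39255  ⇒  c ≈ 0.9419 J/(g·°C)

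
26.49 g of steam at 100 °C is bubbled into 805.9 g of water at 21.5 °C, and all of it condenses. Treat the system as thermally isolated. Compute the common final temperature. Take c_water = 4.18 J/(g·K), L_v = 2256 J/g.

Energy balance with sensible and latent terms:
condense steam: −26.49×2256 = −59761
  condensed water 100 °C→T: 110.73(T − 100)
  water warms: 805.9×4.18×(T − 21.5) = 3368.7(T − 21.5)
3479.4 T = 59761 + 11073 + 72426 = 143260
T ≈ 41.17 °C, under the boiling point, so the assumption holds.

T_f ≈ 41.2 °C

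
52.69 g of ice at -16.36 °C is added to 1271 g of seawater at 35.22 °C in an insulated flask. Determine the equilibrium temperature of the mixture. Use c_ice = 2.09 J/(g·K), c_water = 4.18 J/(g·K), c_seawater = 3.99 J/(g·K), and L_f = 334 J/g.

T_f ≈ 30.1 °C

Energy conservation, ΣQ = 0:
warm ice to 0 °C: 52.69·2.09·(0 − (-16.36)) = 1801.6
  melt ice: 52.69·334 = 17598
  meltwater 0→T: 52.69·4.18·T = 220.24 T
  seawater cools: 1271·3.99·(T − 35.22) = 5071.3(T − 35.22)
5291.5 T = 178611 − 19400 = 159211
T ≈ 30.09 °C. Since T > 0 °C, the all-ice-melts assumption holds.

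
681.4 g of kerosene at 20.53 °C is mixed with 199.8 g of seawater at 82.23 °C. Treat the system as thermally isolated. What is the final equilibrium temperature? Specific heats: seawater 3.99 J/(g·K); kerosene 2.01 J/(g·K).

Heat lost by the seawater equals heat gained by the kerosene:
199.8*3.99*(82.23 − T) = 681.4*2.01*(T − 20.53)
797.2(82.23 − T) = 1369.6(T − 20.53)
2166.8 T = 93672  ⇒  T ≈ 43.23 °C

T_f ≈ 43.2 °C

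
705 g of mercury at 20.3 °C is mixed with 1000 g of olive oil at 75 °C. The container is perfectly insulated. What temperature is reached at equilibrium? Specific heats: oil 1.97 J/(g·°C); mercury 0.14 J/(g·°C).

Setting the total heat transfer to zero:
1000*1.97*(T − 75) + 705*0.14*(T − 20.3) = 0
1970(T − 75) + 98.7(T − 20.3) = 0
(1970 + 98.7) T = 1970*75 + 98.7*20.3
T = 149754/2068.7 ≈ 72.39 °C

T_f ≈ 72.4 °C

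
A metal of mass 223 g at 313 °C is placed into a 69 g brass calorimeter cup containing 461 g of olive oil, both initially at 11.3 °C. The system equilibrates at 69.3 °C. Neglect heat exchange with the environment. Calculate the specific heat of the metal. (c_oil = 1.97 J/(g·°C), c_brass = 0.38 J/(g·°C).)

Energy conservation, ΣQ = 0:
223×c×(69.3 − 313) + 461×1.97×(69.3 − 11.3) + 69×0.38×(69.3 − 11.3) = 0
-54345 c = -54195
c = -54195/-54345 ≈ 0.9972 J/(g·°C)

c ≈ 0.997 J/(g·°C)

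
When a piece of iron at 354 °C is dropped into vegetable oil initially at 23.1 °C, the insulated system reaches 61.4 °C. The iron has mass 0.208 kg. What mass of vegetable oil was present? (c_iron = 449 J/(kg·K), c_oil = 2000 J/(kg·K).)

m ≈ 0.357 kg

|Q_iron| = |Q_oil|:
0.208·449·(354 − 61.4) = m·2000·(61.4 − 23.1)
76600 m = 27326  ⇒  m ≈ 0.3567 kg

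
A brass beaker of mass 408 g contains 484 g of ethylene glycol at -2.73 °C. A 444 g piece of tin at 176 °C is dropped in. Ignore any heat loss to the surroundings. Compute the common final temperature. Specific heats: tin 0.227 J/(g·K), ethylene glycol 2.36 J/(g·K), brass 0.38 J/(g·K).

T_f ≈ 10.2 °C

Taking heat into each body as positive, Σ m c ΔT = 0:
444·0.227·(T − 176) + 484·2.36·(T − (-2.73)) + 408·0.38·(T − (-2.73)) = 0
1398.1 T = 14197
T = 14197 / 1398.1 = 10.2 °C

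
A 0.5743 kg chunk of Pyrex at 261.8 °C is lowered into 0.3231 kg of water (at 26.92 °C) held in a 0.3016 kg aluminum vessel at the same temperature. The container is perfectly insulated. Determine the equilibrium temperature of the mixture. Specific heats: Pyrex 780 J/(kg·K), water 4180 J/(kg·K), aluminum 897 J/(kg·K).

T_f ≈ 77.8 °C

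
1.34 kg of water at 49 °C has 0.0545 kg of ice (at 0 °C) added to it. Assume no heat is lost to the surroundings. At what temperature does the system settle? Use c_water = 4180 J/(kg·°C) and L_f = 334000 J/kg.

T_f ≈ 44.0 °C

Net heat exchanged in the isolated system is zero:
fusion: m_ice L_f = 0.0545×334000 = 18203; warm the meltwater: 227.81 T; water: 5601.2(T − 49)
5829 T = 274459 − 18203 = 256256
T ≈ 43.96 °C — above 0 °C, consistent with complete melting.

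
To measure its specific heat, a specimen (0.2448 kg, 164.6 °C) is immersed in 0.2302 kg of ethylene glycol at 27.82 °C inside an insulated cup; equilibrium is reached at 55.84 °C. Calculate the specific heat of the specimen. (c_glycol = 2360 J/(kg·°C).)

Energy conservation, ΣQ = 0:
0.2448·c·(55.84 − 164.6) + 0.2302·2360·(55.84 − 27.82) = 0
-26.62 c = -15222
c = -15222/-26.62 ≈ 571.7 J/(kg·°C)

c ≈ 572 J/(kg·°C)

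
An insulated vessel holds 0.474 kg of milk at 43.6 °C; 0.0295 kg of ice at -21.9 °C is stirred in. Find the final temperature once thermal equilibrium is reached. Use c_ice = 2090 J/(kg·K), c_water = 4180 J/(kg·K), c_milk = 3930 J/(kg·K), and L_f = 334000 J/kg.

T_f ≈ 35.3 °C

Energy conservation, ΣQ = 0:
ice -21.9→0 °C: 0.0295·2090·21.9 = 1350.2
  latent heat to melt: 0.0295·334000 = 9853
  meltwater 0→T: 0.0295·4180·T = 123.31 T
  milk cools: 0.474·3930·(T − 43.6) = 1862.8(T − 43.6)
1986.1 T = 81219 − 11203 = 70016
T ≈ 35.25 °C — above 0 °C, consistent with complete melting.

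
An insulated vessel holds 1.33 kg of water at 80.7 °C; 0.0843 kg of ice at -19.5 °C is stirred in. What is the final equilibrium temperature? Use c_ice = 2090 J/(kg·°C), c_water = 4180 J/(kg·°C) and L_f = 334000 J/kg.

Let T be the final temperature. ΣQ_i = 0:
warm ice to 0 °C: 0.0843×2090×(0 − (-19.5)) = 3435.6
  latent heat to melt: 0.0843×334000 = 28156
  meltwater 0→T: 0.0843×4180×T = 352.37 T
  water cools: 1.33×4180×(T − 80.7) = 5559.4(T − 80.7)
5911.8 T = 448644 − 31592 = 417052
T ≈ 70.55 °C — above 0 °C, consistent with complete melting.

T_f ≈ 70.5 °C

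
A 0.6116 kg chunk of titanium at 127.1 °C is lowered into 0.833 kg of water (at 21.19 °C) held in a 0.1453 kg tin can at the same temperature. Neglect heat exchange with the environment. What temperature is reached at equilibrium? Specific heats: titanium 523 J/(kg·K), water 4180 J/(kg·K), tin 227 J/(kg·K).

T_f ≈ 30.0 °C

Energy conservation, ΣQ = 0:
0.6116*523*(T − 127.1) + 0.833*4180*(T − 21.19) + 0.1453*227*(T − 21.19) = 0
319.87(T − 127.1) + 3481.9(T − 21.19) + 32.98(T − 21.19) = 0
3834.8 T = 115136
T ≈ 30.02 °C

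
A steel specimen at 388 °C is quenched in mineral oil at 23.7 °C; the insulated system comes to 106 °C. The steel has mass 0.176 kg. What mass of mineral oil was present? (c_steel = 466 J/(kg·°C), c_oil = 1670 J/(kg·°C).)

m ≈ 0.168 kg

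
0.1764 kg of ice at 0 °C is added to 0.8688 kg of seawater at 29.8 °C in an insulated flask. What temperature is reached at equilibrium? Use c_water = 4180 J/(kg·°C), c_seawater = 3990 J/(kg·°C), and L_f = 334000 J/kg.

T_f ≈ 10.6 °C

Setting the total heat transfer to zero:
latent heat to melt: 0.1764×334000 = 58918
  meltwater 0→T: 0.1764×4180×T = 737.35 T
  seawater cools: 0.8688×3990×(T − 29.8) = 3466.5(T − 29.8)
4203.9 T = 103302 − 58918 = 44384
T ≈ 10.56 °C (positive, so assuming full melt was valid).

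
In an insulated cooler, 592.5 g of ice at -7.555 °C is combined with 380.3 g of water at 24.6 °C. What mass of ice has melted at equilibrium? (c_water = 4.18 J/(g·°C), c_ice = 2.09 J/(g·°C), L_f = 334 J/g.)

m_melted ≈ 89.1 g

Heat available from the water dropping to 0 °C: 380.3×4.18×24.6 = 39105 J.
Warming the ice to 0 °C takes 592.5×2.09×7.555 = 9355.5 J, leaving 29750 J for melting.
Fully melting the ice requires m_ice L_f = 592.5×334 = 197895 J.
Since 29750 < 197895 J, not all the ice melts; equilibrium is at 0 °C.
Mass melted = 29750/334 ≈ 89.07 g.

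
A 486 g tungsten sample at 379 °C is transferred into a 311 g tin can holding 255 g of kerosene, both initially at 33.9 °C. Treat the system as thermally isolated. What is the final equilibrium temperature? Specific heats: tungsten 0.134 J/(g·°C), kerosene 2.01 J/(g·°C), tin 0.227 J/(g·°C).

Let T be the final temperature. ΣQ_i = 0:
486×0.134×(T − 379) + 255×2.01×(T − 33.9) + 311×0.227×(T − 33.9) = 0
65.12(T − 379) + 512.55(T − 33.9) + 70.6(T − 33.9) = 0
(65.12 + 512.55 + 70.6) T = 65.12×379 + 512.55×33.9 + 70.6×33.9
T = 44451 / 648.27 = 68.6 °C

T_f ≈ 68.6 °C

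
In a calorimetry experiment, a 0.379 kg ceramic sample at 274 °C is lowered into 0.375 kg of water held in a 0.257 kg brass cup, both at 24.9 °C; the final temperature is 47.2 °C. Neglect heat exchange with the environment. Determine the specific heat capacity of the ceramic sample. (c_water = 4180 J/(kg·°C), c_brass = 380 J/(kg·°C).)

c ≈ 432 J/(kg·°C)

Energy conservation, ΣQ = 0:
0.379×c×(47.2 − 274) + 0.375×4180×(47.2 − 24.9) + 0.257×380×(47.2 − 24.9) = 0
-85.96 c = -37133
c = -37133/-85.96 ≈ 432 J/(kg·°C)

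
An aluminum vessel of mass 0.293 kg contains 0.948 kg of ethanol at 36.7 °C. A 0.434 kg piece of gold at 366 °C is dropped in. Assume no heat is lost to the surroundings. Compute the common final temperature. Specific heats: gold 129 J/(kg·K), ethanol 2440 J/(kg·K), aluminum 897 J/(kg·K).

Heat gained plus heat lost sum to zero:
0.434×129×(T − 366) + 0.948×2440×(T − 36.7) + 0.293×897×(T − 36.7) = 0
55.99(T − 366) + 2313.1(T − 36.7) + 262.82(T − 36.7) = 0
(55.99 + 2313.1 + 262.82) T = 55.99×366 + 2313.1×36.7 + 262.82×36.7
T ≈ 43.70 °C

T_f ≈ 43.7 °C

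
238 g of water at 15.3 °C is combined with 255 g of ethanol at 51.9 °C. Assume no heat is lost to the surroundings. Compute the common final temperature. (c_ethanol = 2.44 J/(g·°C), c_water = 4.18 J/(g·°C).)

T_f ≈ 29.4 °C

Set heat shed by the hot body equal to heat absorbed by the cold body:
255*2.44*(51.9 − T) = 238*4.18*(T − 15.3)
622.2(51.9 − T) = 994.84(T − 15.3)
1617 T = 47513  ⇒  T ≈ 29.38 °C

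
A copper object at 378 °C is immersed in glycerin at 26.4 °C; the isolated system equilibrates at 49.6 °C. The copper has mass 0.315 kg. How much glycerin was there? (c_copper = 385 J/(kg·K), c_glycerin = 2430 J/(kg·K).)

m ≈ 0.706 kg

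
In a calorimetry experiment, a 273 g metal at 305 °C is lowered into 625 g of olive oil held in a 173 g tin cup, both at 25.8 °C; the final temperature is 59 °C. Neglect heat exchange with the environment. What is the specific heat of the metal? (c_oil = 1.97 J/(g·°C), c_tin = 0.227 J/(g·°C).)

c ≈ 0.628 J/(g·°C)

Conservation of energy gives ΣQ = 0:
273·c·(59 − 305) + 625·1.97·(59 − 25.8) + 173·0.227·(59 − 25.8) = 0
-67158 c = -42181
c = -42181/-67158 ≈ 0.6281 J/(g·°C)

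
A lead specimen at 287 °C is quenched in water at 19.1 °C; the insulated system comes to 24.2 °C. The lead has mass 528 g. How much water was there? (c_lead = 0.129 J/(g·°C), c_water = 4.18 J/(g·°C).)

Heat gained plus heat lost sum to zero:
528×0.129×(24.2 − 287) + m×4.18×(24.2 − 19.1) = 0
21.32 m = 17900
m = 17900/21.32 ≈ 839.7 g

m ≈ 840 g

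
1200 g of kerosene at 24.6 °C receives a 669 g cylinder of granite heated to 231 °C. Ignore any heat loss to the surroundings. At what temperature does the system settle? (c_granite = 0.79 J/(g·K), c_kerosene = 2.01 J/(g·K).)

Conservation of energy gives ΣQ = 0:
669×0.79×(T − 231) + 1200×2.01×(T − 24.6) = 0
(528.51 + 2412) T = 528.51×231 + 2412×24.6
T ≈ 61.70 °C

T_f ≈ 61.7 °C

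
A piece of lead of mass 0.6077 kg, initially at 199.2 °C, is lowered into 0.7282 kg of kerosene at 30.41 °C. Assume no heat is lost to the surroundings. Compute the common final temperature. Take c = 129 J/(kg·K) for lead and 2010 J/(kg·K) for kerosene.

T_f ≈ 39.0 °C

Set heat shed by the hot body equal to heat absorbed by the cold body:
0.6077·129·(199.2 − T) = 0.7282·2010·(T − 30.41)
78.39(199.2 − T) = 1463.7(T − 30.41)
1542.1 T = 60127  ⇒  T ≈ 38.99 °C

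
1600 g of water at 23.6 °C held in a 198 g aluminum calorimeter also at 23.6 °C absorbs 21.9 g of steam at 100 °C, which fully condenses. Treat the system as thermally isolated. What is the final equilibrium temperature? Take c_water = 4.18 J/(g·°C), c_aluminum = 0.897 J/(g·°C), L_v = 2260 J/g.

T_f ≈ 31.7 °C

Taking heat into each body as positive, Σ m c ΔT = 0:
latent heat released on condensation: 21.9·2260 = 49494
  condensed water 100 °C→T: 91.54(T − 100)
  original water: 6688(T − 23.6)
  aluminum cup: 198·0.897·(T − 23.6) = 177.61(T − 23.6)
6957.1 T = 49494 + 9154.2 + 162028 = 220677
T ≈ 31.72 °C (< 100 °C, so full condensation is consistent).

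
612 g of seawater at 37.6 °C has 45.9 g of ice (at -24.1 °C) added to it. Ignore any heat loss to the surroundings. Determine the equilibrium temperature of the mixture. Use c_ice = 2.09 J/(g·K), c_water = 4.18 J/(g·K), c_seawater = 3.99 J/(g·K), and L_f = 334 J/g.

Setting the total heat transfer to zero:
ice -24.1→0 °C: 45.9×2.09×24.1 = 2311.9; latent heat to melt: 45.9×334 = 15331; warm the meltwater: 191.86 T; seawater: 2441.9(T − 37.6)
2633.7 T = 91815 − 17643 = 74172
T ≈ 28.16 °C — above 0 °C, consistent with complete melting.

T_f ≈ 28.2 °C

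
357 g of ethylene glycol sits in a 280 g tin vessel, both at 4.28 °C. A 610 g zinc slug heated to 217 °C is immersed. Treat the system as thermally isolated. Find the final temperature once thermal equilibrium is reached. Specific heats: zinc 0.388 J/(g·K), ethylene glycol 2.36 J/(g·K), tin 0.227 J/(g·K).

T_f ≈ 48.3 °C

T_f = Σ m_i c_i T_i / Σ m_i c_i:
T_f = (236.68·217 + 842.52·4.28 + 63.56·4.28) / (236.68 + 842.52 + 63.56)
    = 55238 / 1142.8 ≈ 48.34 °C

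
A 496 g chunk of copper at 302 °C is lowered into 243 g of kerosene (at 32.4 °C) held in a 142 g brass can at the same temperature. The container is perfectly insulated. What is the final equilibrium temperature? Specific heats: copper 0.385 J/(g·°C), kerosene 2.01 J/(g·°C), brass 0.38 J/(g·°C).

T_f is the heat-capacity-weighted average of the initial temperatures:
T_f = (190.96×302 + 488.43×32.4 + 53.96×32.4) / (190.96 + 488.43 + 53.96)
    = 75243 / 733.35 ≈ 102.60 °C

T_f ≈ 102.6 °C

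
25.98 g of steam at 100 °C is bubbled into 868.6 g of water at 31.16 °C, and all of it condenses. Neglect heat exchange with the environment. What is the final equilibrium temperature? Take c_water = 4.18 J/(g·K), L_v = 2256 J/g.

T_f ≈ 48.8 °C

Taking heat into each body as positive, Σ m c ΔT = 0:
latent heat released on condensation: 25.98×2256 = 58611
  condensed water 100 °C→T: 108.6(T − 100)
  original water: 3630.7(T − 31.16)
3739.3 T = 58611 + 10860 + 113134 = 182605
T ≈ 48.83 °C, under the boiling point, so the assumption holds.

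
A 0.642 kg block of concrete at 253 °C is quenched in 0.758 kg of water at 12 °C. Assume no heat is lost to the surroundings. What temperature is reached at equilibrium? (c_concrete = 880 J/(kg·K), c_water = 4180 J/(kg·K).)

T_f is the heat-capacity-weighted average of the initial temperatures:
T_f = (564.96*253 + 3168.4*12) / (564.96 + 3168.4)
    = 180956 / 3733.4 ≈ 48.47 °C

T_f ≈ 48.5 °C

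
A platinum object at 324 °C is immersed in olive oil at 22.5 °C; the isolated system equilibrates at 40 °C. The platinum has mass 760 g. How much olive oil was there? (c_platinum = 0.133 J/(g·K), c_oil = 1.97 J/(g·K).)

Net heat exchanged in the isolated system is zero:
760·0.133·(40 − 324) + m·1.97·(40 − 22.5) = 0
34.48 m = 28707
m = 28707/34.48 ≈ 832.7 g

m ≈ 833 g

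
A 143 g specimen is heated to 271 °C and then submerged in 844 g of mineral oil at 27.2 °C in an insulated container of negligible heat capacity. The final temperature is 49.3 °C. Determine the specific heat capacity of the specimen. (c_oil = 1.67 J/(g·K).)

c ≈ 0.983 J/(g·K)

Taking heat into each body as positive, Σ m c ΔT = 0:
143×c×(49.3 − 271) + 844×1.67×(49.3 − 27.2) = 0
-31703 c = -31150
c = -31150/-31703 ≈ 0.9825 J/(g·K)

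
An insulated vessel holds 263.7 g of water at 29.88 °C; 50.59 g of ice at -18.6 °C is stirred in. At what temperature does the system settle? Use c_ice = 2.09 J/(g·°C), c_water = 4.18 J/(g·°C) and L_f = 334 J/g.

Heat gained plus heat lost sum to zero:
ice -18.6→0 °C: 50.59·2.09·18.6 = 1966.6
  latent heat to melt: 50.59·334 = 16897
  warm the meltwater: 211.47 T
  water cools: 263.7·4.18·(T − 29.88) = 1102.3(T − 29.88)
1313.7 T = 32936 − 18864 = 14072
T ≈ 10.71 °C. Since T > 0 °C, the all-ice-melts assumption holds.

T_f ≈ 10.7 °C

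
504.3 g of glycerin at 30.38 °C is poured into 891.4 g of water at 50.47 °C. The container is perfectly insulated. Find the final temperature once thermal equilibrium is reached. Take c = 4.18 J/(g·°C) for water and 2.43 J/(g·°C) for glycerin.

T_f ≈ 45.5 °C

Heat gained plus heat lost sum to zero:
891.4*4.18*(T − 50.47) + 504.3*2.43*(T − 30.38) = 0
3726.1(T − 50.47) + 1225.4(T − 30.38) = 0
4951.5 T = 225283
T ≈ 45.50 °C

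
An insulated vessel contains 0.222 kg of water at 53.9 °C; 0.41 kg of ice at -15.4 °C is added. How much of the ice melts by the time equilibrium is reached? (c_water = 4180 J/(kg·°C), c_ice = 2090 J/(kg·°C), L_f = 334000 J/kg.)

m_melted ≈ 0.11 kg

Water can give up m c ΔT = 0.222×4180×53.9 = 50017 J before reaching 0 °C.
Of that, 0.41×2090×15.4 = 13196 J goes to bring the ice to 0 °C, leaving 36821 J.
Melting all 0.41 kg of ice would need 0.41×334000 = 136940 J.
Since 36821 < 136940 J, not all the ice melts; equilibrium is at 0 °C.
m_melt = 36821 / L_f = 0.1102 kg.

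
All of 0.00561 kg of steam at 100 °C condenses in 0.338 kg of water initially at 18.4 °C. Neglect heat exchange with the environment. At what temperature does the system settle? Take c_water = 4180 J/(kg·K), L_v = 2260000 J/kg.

Net heat exchanged in the isolated system is zero:
latent heat released on condensation: 0.00561×2260000 = 12679
  condensate cools 100→T: 0.00561×4180×(T − 100) = 23.45(T − 100)
  water warms: 0.338×4180×(T − 18.4) = 1412.8(T − 18.4)
1436.3 T = 12679 + 2345 + 25996 = 41020
T ≈ 28.56 °C, under the boiling point, so the assumption holds.

T_f ≈ 28.6 °C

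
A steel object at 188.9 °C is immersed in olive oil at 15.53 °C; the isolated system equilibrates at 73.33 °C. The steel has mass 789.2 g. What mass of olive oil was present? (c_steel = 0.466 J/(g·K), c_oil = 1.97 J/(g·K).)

m ≈ 373 g

|Q_steel| = |Q_oil|:
789.2·0.466·(188.9 − 73.33) = m·1.97·(73.33 − 15.53)
113.87 m = 42503  ⇒  m ≈ 373.3 g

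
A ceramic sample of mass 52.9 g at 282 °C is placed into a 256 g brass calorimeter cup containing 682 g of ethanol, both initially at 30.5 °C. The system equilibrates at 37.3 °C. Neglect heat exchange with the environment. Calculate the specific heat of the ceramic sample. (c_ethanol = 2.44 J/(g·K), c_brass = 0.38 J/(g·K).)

Heat gained plus heat lost sum to zero:
52.9×c×(37.3 − 282) + 682×2.44×(37.3 − 30.5) + 256×0.38×(37.3 − 30.5) = 0
-12945 c = -11977
c = -11977/-12945 ≈ 0.9253 J/(g·K)

c ≈ 0.925 J/(g·K)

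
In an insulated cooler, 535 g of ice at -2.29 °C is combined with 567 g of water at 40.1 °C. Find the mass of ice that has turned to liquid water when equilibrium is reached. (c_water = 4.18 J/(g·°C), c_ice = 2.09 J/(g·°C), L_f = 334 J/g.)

Water can give up m c ΔT = 567·4.18·40.1 = 95039 J before reaching 0 °C.
Warming the ice to 0 °C takes 535·2.09·2.29 = 2560.6 J, leaving 92479 J for melting.
Fully melting the ice requires m_ice L_f = 535·334 = 178690 J.
92479 J < 178690 J, so only part of the ice melts and the system sits at 0 °C.
m_melted·334 = 92479  ⇒  m_melted ≈ 276.9 g.

m_melted ≈ 277 g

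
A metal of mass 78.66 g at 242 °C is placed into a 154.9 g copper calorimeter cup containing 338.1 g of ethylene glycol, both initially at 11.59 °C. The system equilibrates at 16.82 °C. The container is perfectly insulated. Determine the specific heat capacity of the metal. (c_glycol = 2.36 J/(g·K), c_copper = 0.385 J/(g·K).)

c ≈ 0.253 J/(g·K)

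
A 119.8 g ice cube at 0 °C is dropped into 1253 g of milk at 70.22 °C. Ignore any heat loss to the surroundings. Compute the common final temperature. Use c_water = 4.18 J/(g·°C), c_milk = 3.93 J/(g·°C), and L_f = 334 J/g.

T_f ≈ 56.4 °C

Setting the total heat transfer to zero:
fusion: m_ice L_f = 119.8×334 = 40013; warm the meltwater: 500.76 T; milk: 4924.3(T − 70.22)
5425.1 T = 345784 − 40013 = 305770
T ≈ 56.36 °C. Since T > 0 °C, the all-ice-melts assumption holds.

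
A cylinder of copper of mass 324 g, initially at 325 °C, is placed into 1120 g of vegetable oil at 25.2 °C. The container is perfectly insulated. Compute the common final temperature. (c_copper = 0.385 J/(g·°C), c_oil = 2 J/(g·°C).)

Heat gained plus heat lost sum to zero:
324*0.385*(T − 325) + 1120*2*(T − 25.2) = 0
2364.7 T = 96988
T = 96988 / 2364.7 = 41 °C

T_f ≈ 41.0 °C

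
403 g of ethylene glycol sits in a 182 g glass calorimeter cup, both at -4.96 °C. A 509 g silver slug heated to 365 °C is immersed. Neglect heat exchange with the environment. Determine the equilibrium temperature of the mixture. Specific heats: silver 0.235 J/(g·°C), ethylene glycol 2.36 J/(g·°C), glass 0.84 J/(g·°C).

Taking heat into each body as positive, Σ m c ΔT = 0:
509·0.235·(T − 365) + 403·2.36·(T − (-4.96)) + 182·0.84·(T − (-4.96)) = 0
119.61(T − 365) + 951.08(T − (-4.96)) + 152.88(T − (-4.96)) = 0
(119.61 + 951.08 + 152.88) T = 119.61·365 + 951.08·(-4.96) + 152.88·(-4.96)
T ≈ 31.21 °C

T_f ≈ 31.2 °C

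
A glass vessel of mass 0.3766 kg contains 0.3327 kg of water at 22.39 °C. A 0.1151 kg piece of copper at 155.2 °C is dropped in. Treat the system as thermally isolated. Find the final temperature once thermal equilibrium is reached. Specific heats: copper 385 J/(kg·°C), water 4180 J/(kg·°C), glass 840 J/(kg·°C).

Conservation of energy gives ΣQ = 0:
0.1151·385·(T − 155.2) + 0.3327·4180·(T − 22.39) + 0.3766·840·(T − 22.39) = 0
44.31(T − 155.2) + 1390.7(T − 22.39) + 316.34(T − 22.39) = 0
(44.31 + 1390.7 + 316.34) T = 44.31·155.2 + 1390.7·22.39 + 316.34·22.39
T ≈ 25.75 °C

T_f ≈ 25.8 °C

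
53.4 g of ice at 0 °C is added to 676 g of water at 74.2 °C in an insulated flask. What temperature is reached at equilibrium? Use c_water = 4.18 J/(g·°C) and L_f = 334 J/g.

Energy balance with sensible and latent terms:
latent heat to melt: 53.4·334 = 17836
  meltwater 0→T: 53.4·4.18·T = 223.21 T
  water cools: 676·4.18·(T − 74.2) = 2825.7(T − 74.2)
3048.9 T = 209665 − 17836 = 191830
T ≈ 62.92 °C — above 0 °C, consistent with complete melting.

T_f ≈ 62.9 °C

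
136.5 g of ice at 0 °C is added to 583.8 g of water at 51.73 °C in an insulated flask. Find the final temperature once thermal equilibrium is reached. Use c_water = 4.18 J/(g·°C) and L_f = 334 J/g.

T_f ≈ 26.8 °C

Net heat exchanged in the isolated system is zero:
melt ice: 136.5×334 = 45591
  warm the meltwater: 570.57 T
  water: 2440.3(T − 51.73)
3010.9 T = 126236 − 45591 = 80645
T ≈ 26.78 °C. Since T > 0 °C, the all-ice-melts assumption holds.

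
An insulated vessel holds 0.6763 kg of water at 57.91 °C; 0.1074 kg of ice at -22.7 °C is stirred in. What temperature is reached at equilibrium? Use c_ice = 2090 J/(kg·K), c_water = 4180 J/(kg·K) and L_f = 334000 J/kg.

Taking heat into each body as positive, Σ m c ΔT = 0:
ice -22.7→0 °C: 0.1074·2090·22.7 = 5095.4; fusion: m_ice L_f = 0.1074·334000 = 35872; warm the meltwater: 448.93 T; water cools: 0.6763·4180·(T − 57.91) = 2826.9(T − 57.91)
3275.9 T = 163708 − 40967 = 122741
T ≈ 37.47 °C — above 0 °C, consistent with complete melting.

T_f ≈ 37.5 °C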